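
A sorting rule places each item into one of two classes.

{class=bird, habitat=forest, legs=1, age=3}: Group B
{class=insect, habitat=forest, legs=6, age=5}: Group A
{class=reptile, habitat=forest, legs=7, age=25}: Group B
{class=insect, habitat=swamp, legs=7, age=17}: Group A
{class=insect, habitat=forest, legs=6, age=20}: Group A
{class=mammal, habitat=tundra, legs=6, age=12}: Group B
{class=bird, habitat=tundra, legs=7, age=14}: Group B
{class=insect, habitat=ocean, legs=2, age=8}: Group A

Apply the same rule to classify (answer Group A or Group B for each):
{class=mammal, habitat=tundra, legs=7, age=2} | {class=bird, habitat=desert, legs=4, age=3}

A rule that fits every label: class is insect — true of each 'Group A' example, false of each 'Group B' one.
{class=mammal, habitat=tundra, legs=7, age=2} — class is mammal, hence Group B.
{class=bird, habitat=desert, legs=4, age=3} — class is bird, hence Group B.

Group B, Group B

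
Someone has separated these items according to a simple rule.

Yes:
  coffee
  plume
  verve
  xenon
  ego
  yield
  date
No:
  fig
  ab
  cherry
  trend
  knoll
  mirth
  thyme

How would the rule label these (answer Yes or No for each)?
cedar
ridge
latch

'Yes' ⟺ has ≥ 2 vowels.
cedar: Yes (2 vowels). ridge: Yes (2 vowels). latch: No (1 vowel).

Yes, Yes, No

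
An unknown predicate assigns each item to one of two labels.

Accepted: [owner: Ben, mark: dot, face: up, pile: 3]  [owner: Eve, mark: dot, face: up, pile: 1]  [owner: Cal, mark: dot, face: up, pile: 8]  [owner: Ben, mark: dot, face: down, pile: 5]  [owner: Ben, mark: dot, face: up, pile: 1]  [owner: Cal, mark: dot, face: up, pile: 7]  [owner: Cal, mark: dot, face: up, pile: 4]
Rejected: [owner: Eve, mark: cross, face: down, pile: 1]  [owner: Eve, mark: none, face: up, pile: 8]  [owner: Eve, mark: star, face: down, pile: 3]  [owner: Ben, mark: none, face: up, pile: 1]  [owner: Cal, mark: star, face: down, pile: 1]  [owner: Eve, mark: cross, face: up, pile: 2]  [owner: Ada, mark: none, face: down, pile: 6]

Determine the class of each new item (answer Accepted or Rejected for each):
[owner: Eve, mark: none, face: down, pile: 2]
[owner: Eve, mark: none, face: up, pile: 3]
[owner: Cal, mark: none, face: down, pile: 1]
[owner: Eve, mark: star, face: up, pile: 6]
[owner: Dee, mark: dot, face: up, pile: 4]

Rejected, Rejected, Rejected, Rejected, Accepted

All 'Accepted' examples share one property — mark is dot — and every 'Rejected' example lacks it.
[owner: Eve, mark: none, face: down, pile: 2]: mark is none, lacks this property → Rejected. [owner: Eve, mark: none, face: up, pile: 3]: mark is none, lacks this property → Rejected. [owner: Cal, mark: none, face: down, pile: 1]: mark is none, lacks this property → Rejected. [owner: Eve, mark: star, face: up, pile: 6]: mark is star, lacks this property → Rejected. [owner: Dee, mark: dot, face: up, pile: 4]: mark is dot, has this property → Accepted.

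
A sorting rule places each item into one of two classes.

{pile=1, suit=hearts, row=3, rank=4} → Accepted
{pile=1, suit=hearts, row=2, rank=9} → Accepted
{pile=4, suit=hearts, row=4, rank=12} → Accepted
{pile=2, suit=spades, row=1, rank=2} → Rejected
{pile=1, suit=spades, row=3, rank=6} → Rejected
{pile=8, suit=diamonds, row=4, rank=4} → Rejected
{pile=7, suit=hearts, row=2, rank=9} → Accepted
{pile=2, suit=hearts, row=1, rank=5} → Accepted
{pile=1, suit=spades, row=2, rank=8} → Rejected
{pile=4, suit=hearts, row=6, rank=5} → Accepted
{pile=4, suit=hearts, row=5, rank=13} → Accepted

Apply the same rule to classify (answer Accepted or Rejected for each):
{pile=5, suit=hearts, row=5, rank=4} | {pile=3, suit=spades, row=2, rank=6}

Accepted, Rejected

The common property of the 'Accepted' items is: suit is hearts. No 'Rejected' item has it.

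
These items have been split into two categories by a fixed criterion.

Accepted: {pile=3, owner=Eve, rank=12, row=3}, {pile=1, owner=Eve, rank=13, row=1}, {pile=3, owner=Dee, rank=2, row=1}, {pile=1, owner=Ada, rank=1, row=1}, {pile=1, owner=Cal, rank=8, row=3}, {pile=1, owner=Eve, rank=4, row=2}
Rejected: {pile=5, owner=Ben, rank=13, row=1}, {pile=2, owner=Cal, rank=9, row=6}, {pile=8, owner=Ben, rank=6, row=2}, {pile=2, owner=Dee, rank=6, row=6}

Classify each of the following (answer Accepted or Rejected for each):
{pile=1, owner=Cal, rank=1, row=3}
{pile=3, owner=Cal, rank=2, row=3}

Accepted, Accepted

The rule appears to be: pile ≤ 3 AND row ≤ 3.
Accepted: {pile=1, owner=Cal, rank=1, row=3}, since pile = 1, row = 3. Accepted: {pile=3, owner=Cal, rank=2, row=3}, since pile = 3, row = 3.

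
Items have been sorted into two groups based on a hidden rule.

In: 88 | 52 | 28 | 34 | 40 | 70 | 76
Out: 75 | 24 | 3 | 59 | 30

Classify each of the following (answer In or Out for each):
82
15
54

In, Out, Out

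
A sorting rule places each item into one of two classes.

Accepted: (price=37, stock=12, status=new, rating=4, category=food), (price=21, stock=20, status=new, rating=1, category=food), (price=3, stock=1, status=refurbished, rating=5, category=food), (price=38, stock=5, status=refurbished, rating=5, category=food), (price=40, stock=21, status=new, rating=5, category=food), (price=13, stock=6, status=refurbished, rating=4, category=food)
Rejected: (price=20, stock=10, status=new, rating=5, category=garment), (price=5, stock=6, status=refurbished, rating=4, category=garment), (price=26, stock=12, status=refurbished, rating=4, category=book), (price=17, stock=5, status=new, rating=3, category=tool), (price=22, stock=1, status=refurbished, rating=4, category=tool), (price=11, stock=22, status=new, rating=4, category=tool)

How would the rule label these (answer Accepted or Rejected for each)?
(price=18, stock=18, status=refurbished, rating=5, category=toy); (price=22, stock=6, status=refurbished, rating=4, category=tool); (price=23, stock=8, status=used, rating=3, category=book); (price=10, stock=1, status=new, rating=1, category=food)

Rejected, Rejected, Rejected, Accepted

Comparing the two groups points to one rule — category is food.
(price=18, stock=18, status=refurbished, rating=5, category=toy): Rejected (category is toy). (price=22, stock=6, status=refurbished, rating=4, category=tool): Rejected (category is tool). (price=23, stock=8, status=used, rating=3, category=book): Rejected (category is book). (price=10, stock=1, status=new, rating=1, category=food): Accepted (category is food).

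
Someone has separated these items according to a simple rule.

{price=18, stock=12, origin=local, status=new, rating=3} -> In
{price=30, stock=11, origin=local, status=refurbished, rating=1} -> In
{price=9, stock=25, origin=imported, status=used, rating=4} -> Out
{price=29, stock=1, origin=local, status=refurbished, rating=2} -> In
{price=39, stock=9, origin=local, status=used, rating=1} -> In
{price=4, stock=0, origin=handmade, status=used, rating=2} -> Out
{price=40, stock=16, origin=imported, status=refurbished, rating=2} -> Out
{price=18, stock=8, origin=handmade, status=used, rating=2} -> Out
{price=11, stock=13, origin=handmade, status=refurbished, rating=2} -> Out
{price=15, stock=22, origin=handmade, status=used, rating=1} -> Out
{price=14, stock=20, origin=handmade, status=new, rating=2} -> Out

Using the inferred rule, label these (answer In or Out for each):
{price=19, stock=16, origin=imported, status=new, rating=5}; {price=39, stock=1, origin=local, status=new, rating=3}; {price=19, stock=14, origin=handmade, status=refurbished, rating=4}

The common property of the 'In' items is: origin is local. No 'Out' item has it.
{price=19, stock=16, origin=imported, status=new, rating=5}: origin is imported — does not pass, so Out. {price=39, stock=1, origin=local, status=new, rating=3}: origin is local — satisfies this, so In. {price=19, stock=14, origin=handmade, status=refurbished, rating=4}: origin is handmade — does not pass, so Out.

Out, In, Out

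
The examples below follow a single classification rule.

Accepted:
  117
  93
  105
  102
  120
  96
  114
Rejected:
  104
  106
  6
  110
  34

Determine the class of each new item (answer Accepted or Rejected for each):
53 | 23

Rejected, Rejected

The classifier is using: multiple of 3 AND at least 34.
53 — 53 = 3·17 + 2, 53 ≥ 34, hence Rejected. 23 — 23 = 3·7 + 2, 23 < 34, hence Rejected.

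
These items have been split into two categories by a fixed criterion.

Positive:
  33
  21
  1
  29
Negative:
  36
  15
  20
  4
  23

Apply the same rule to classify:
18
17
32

Every 'Positive' example satisfies: ≡ 1 (mod 4). None of the 'Negative' examples do.
18: Negative (18 mod 4 = 2). 17: Positive (17 mod 4 = 1). 32: Negative (32 mod 4 = 0).

Negative, Positive, Negative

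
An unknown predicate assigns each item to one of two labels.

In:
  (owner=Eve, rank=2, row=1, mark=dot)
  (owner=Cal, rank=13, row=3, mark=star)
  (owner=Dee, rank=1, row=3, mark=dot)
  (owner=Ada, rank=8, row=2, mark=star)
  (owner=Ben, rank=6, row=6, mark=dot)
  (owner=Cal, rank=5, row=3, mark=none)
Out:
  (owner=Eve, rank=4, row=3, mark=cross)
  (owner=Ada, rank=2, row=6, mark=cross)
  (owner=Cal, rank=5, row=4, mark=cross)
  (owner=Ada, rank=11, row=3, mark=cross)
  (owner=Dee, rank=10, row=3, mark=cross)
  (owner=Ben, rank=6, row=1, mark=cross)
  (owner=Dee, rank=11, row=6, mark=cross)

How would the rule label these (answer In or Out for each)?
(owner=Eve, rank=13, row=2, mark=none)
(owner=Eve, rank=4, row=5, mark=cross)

The simplest hypothesis consistent with all the labels is: mark is not cross.

In, Out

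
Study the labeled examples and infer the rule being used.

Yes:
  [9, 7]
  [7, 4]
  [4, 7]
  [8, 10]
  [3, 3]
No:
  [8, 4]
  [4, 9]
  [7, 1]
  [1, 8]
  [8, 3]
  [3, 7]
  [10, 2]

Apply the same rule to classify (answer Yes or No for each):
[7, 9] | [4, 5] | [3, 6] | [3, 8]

Yes, Yes, Yes, No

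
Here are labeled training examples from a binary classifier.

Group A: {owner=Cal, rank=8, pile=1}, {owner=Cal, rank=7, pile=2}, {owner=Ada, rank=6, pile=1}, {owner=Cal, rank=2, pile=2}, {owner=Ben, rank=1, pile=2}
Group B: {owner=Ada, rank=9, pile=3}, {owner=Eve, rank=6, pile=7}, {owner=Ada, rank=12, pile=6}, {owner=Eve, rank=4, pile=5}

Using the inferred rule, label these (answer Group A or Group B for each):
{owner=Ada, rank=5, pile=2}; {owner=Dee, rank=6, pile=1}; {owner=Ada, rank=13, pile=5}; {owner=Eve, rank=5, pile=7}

'Group A' ⟺ pile ≤ 2.

Group A, Group A, Group B, Group B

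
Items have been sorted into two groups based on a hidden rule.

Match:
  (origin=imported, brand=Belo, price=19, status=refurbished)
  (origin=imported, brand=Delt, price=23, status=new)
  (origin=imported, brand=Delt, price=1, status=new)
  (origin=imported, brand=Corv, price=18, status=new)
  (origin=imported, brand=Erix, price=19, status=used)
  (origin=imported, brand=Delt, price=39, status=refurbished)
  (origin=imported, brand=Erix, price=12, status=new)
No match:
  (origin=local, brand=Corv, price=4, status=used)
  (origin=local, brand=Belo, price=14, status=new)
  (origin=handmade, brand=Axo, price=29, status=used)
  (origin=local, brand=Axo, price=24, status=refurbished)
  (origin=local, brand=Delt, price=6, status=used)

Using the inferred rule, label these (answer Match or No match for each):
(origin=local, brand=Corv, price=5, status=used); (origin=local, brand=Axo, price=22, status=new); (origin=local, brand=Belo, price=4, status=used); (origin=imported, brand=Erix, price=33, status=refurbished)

No match, No match, No match, Match

The distinguishing property — origin is imported — holds for all the 'Match' cases and none of the 'No match' cases.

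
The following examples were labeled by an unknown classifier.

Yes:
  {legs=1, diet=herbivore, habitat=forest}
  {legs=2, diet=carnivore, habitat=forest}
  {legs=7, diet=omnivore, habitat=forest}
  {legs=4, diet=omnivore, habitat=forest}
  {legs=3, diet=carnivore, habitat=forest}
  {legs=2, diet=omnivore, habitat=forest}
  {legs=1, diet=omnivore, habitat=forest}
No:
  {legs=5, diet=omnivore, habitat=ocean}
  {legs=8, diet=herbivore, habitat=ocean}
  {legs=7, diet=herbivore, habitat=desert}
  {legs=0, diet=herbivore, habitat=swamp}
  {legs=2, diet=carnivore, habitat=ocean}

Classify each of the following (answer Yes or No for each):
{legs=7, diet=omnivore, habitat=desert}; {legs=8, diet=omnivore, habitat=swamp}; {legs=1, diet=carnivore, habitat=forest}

Looking at the examples, the only property every 'Yes' case has and every 'No' case lacks is: habitat is forest.
{legs=7, diet=omnivore, habitat=desert} — habitat is desert, hence No. {legs=8, diet=omnivore, habitat=swamp} — habitat is swamp, hence No. {legs=1, diet=carnivore, habitat=forest} — habitat is forest, hence Yes.

No, No, Yes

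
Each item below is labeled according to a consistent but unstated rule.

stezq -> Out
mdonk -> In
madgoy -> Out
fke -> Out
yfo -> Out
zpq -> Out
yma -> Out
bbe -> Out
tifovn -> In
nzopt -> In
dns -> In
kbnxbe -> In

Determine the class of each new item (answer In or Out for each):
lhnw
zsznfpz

In, In

Looking at the examples, the only property every 'In' case has and every 'Out' case lacks is: contains 'n'.
lhnw: In (has 'n').
zsznfpz: In (has 'n').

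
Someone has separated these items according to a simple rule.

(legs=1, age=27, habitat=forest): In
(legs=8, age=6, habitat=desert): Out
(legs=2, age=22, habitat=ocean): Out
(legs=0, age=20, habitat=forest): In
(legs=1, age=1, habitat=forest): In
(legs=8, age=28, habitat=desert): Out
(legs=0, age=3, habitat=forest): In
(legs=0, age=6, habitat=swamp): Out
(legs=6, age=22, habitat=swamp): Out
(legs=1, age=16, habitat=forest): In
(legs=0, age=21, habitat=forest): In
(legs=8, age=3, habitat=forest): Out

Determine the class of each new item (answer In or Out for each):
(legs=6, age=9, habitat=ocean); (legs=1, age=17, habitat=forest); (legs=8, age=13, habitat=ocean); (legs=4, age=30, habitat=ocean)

Rule: habitat is forest AND legs ≤ 1. This holds for each 'In' example and fails for each 'Out' one.

Out, In, Out, Out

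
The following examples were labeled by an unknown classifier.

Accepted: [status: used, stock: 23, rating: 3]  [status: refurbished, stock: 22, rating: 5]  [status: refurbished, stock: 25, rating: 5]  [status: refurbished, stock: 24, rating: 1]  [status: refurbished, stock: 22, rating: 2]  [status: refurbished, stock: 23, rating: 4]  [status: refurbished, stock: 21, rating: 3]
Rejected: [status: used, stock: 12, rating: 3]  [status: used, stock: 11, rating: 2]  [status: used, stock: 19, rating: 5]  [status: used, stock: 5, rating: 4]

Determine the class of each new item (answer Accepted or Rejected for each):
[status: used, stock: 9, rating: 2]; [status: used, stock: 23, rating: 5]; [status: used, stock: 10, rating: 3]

Rejected, Accepted, Rejected

Every 'Accepted' example satisfies: stock ≥ 21. None of the 'Rejected' examples do.
Rejected: [status: used, stock: 9, rating: 2], since stock = 9. Accepted: [status: used, stock: 23, rating: 5], since stock = 23. Rejected: [status: used, stock: 10, rating: 3], since stock = 10.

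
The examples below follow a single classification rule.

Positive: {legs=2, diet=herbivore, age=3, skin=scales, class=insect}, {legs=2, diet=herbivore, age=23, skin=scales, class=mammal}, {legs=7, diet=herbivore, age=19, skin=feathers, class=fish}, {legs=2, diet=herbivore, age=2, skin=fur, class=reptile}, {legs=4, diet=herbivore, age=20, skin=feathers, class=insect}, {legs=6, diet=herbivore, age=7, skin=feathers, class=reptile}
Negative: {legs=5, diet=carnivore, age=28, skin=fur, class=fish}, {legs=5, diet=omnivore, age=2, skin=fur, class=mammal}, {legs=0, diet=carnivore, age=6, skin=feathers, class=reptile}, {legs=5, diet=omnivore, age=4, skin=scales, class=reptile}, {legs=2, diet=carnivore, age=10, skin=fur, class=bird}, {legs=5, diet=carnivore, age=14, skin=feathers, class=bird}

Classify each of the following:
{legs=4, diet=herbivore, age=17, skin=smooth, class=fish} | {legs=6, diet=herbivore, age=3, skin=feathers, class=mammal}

Positive, Positive

'Positive' ⟺ diet is herbivore.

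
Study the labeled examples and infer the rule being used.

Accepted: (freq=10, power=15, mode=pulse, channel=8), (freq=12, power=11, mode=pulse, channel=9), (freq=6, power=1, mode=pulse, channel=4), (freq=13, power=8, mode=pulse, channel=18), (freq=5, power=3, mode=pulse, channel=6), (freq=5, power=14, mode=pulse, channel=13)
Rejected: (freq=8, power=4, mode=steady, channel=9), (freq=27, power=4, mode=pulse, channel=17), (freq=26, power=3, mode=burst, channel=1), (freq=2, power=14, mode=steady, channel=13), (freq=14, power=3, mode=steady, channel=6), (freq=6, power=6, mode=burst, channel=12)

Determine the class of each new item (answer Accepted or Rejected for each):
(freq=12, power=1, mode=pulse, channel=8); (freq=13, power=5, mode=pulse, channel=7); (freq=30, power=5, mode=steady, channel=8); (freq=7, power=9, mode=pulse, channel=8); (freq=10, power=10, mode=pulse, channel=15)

The classifier is using: mode is pulse AND freq ≤ 13.

Accepted, Accepted, Rejected, Accepted, Accepted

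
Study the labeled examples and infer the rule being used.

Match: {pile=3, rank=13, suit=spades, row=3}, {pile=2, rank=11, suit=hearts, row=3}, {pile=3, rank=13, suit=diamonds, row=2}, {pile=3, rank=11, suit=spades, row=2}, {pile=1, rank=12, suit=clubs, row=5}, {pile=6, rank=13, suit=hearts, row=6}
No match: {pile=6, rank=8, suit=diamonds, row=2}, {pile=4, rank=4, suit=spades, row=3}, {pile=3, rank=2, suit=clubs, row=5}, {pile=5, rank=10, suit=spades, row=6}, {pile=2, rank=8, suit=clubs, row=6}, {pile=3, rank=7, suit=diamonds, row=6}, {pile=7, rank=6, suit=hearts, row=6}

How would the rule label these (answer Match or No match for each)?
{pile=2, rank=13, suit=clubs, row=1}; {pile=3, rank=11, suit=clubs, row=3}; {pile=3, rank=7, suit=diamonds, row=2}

Match, Match, No match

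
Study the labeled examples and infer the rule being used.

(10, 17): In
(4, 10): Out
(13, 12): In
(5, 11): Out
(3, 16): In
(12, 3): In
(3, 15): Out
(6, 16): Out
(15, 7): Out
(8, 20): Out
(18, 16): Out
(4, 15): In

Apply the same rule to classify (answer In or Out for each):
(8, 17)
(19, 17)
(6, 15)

In, Out, In

Looking at the examples, the only property every 'In' case has and every 'Out' case lacks is: sum is odd.
(8, 17): 8+17 = 25 — matches, so In. (19, 17): 19+17 = 36 — does not satisfy this, so Out. (6, 15): 6+15 = 21 — matches, so In.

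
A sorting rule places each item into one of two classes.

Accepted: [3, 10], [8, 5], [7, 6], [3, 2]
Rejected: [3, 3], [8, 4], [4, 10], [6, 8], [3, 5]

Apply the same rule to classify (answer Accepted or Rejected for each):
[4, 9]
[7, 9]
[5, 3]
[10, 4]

The classifier is using: sum is odd.
[4, 9] — 4+9 = 13, hence Accepted. [7, 9] — 7+9 = 16, hence Rejected. [5, 3] — 5+3 = 8, hence Rejected. [10, 4] — 10+4 = 14, hence Rejected.

Accepted, Rejected, Rejected, Rejected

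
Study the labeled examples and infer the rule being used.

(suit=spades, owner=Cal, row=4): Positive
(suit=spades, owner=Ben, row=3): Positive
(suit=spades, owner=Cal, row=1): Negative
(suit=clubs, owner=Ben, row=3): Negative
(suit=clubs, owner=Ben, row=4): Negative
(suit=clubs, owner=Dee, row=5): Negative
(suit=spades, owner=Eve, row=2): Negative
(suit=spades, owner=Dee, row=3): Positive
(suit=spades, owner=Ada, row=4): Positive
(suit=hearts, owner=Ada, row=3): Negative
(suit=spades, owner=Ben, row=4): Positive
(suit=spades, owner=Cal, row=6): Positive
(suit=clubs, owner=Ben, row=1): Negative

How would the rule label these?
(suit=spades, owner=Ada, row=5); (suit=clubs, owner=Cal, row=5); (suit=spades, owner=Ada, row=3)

Positive, Negative, Positive

Every 'Positive' example satisfies: suit is spades AND row ≥ 3. None of the 'Negative' examples do.
(suit=spades, owner=Ada, row=5): suit is spades, row = 5, matches → Positive. (suit=clubs, owner=Cal, row=5): suit is clubs, row = 5, does not satisfy this → Negative. (suit=spades, owner=Ada, row=3): suit is spades, row = 3, matches → Positive.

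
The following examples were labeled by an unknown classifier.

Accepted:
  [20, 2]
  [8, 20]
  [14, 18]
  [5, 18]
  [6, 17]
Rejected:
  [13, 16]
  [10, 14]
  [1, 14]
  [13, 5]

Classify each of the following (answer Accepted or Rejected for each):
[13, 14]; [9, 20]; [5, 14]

Rejected, Accepted, Rejected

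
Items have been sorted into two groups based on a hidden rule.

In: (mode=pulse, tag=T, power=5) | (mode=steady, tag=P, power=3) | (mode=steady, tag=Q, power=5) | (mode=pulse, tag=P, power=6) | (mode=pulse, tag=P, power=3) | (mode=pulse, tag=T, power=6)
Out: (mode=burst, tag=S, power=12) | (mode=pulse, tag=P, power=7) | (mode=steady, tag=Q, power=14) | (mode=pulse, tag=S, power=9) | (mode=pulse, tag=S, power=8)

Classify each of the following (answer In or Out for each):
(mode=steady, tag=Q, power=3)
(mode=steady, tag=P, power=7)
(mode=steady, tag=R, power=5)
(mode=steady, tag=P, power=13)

In, Out, In, Out

All 'In' examples share one property — power ≤ 6 — and every 'Out' example lacks it.
In: (mode=steady, tag=Q, power=3), since power = 3. Out: (mode=steady, tag=P, power=7), since power = 7. In: (mode=steady, tag=R, power=5), since power = 5. Out: (mode=steady, tag=P, power=13), since power = 13.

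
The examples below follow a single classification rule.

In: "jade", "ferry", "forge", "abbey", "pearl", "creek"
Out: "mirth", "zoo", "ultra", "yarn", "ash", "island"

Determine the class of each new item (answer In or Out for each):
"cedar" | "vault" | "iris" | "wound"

Every 'In' example satisfies: contains 'e'. None of the 'Out' examples do.

In, Out, Out, Out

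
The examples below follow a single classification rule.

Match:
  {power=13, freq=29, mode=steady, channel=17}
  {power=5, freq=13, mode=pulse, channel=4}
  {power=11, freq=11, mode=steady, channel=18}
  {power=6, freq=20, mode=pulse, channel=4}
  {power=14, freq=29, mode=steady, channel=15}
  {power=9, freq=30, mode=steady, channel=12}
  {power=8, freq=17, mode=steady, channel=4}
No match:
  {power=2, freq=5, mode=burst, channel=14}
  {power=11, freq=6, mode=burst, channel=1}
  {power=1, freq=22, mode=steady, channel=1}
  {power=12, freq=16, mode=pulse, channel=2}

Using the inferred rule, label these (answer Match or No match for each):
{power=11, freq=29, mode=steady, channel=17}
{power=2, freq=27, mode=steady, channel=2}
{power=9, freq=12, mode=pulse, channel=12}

Match, No match, Match

The distinguishing property — channel ≥ 4 AND freq ≥ 6 — holds for all the 'Match' cases and none of the 'No match' cases.
{power=11, freq=29, mode=steady, channel=17} → channel = 17, freq = 29 → Match.
{power=2, freq=27, mode=steady, channel=2} → channel = 2, freq = 27 → No match.
{power=9, freq=12, mode=pulse, channel=12} → channel = 12, freq = 12 → Match.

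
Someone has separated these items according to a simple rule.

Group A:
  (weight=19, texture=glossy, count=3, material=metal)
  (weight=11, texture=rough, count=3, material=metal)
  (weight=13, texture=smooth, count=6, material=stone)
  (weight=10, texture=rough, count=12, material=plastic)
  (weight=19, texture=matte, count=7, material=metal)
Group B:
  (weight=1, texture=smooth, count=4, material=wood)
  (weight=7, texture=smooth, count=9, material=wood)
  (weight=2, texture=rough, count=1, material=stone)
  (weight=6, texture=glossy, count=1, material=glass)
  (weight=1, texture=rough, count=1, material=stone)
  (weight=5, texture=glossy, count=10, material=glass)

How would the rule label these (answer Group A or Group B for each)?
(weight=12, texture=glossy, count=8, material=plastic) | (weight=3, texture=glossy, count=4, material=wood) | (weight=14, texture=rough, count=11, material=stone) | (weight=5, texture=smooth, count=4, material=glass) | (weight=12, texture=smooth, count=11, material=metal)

Group A, Group B, Group A, Group B, Group A

Rule: weight ≥ 10. This holds for each 'Group A' example and fails for each 'Group B' one.
Group A: (weight=12, texture=glossy, count=8, material=plastic), since weight = 12. Group B: (weight=3, texture=glossy, count=4, material=wood), since weight = 3. Group A: (weight=14, texture=rough, count=11, material=stone), since weight = 14. Group B: (weight=5, texture=smooth, count=4, material=glass), since weight = 5. Group A: (weight=12, texture=smooth, count=11, material=metal), since weight = 12.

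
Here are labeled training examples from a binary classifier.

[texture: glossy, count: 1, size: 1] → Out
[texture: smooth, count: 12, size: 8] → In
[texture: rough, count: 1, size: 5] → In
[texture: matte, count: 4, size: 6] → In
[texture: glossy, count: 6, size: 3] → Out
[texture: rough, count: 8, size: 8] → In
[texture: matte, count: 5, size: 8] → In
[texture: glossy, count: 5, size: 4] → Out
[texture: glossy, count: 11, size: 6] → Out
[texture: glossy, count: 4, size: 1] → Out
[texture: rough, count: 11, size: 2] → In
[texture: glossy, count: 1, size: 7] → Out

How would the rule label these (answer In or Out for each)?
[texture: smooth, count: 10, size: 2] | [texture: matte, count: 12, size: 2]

In, In

Looking at the examples, the only property every 'In' case has and every 'Out' case lacks is: texture is not glossy.
[texture: smooth, count: 10, size: 2]: In (texture is smooth). [texture: matte, count: 12, size: 2]: In (texture is matte).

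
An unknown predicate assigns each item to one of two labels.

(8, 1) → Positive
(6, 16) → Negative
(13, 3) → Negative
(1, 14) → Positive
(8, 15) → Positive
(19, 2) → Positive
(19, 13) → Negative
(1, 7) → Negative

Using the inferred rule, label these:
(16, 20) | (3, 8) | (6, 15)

Comparing the two groups points to one rule — sum is odd.
(16, 20): 16+20 = 36 — doesn't qualify, so Negative.
(3, 8): 3+8 = 11 — has this property, so Positive.
(6, 15): 6+15 = 21 — has this property, so Positive.

Negative, Positive, Positive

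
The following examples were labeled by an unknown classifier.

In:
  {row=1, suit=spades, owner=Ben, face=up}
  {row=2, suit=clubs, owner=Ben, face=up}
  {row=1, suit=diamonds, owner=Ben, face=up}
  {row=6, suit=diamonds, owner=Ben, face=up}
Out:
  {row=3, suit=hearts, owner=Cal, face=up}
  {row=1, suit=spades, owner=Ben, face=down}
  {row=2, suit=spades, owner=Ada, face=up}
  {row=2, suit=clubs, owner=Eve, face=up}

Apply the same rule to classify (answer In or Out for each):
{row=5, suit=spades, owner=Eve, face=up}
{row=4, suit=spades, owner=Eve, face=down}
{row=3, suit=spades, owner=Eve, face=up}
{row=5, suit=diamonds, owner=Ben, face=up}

The rule appears to be: owner is Ben AND face is up.

Out, Out, Out, In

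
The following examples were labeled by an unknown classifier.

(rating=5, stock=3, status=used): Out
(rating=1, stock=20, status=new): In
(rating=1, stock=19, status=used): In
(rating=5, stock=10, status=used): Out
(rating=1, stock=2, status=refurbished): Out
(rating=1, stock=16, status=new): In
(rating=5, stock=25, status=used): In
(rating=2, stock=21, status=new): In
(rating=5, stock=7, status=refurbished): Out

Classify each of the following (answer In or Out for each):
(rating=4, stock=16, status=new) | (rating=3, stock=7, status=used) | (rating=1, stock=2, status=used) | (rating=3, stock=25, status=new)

Every 'In' example satisfies: stock ≥ 16. None of the 'Out' examples do.
In: (rating=4, stock=16, status=new), since stock = 16. Out: (rating=3, stock=7, status=used), since stock = 7. Out: (rating=1, stock=2, status=used), since stock = 2. In: (rating=3, stock=25, status=new), since stock = 25.

In, Out, Out, In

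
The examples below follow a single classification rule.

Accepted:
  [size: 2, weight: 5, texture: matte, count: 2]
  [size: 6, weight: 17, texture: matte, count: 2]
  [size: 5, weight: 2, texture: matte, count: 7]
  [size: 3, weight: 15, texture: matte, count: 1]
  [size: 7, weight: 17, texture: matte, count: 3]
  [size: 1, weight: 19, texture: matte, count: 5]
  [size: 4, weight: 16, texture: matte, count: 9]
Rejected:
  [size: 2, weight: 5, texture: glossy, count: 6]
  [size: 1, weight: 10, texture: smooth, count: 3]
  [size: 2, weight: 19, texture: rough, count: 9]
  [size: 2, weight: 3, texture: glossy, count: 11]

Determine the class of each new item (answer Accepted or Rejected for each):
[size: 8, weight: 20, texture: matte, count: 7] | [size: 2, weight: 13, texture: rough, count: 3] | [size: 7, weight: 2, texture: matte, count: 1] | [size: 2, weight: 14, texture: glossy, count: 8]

One predicate separates the groups cleanly: texture is matte.
[size: 8, weight: 20, texture: matte, count: 7] — texture is matte, hence Accepted. [size: 2, weight: 13, texture: rough, count: 3] — texture is rough, hence Rejected. [size: 7, weight: 2, texture: matte, count: 1] — texture is matte, hence Accepted. [size: 2, weight: 14, texture: glossy, count: 8] — texture is glossy, hence Rejected.

Accepted, Rejected, Accepted, Rejected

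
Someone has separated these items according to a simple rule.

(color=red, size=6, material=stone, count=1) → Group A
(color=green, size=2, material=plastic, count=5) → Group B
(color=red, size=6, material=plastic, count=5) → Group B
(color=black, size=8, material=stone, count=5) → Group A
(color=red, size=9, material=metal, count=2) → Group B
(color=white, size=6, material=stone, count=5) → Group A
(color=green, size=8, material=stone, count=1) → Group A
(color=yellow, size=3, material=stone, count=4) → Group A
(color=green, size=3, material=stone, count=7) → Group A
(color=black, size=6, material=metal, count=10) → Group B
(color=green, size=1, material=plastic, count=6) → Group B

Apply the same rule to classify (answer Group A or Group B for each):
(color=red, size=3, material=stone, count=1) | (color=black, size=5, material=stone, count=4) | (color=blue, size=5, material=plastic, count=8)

Group A, Group A, Group B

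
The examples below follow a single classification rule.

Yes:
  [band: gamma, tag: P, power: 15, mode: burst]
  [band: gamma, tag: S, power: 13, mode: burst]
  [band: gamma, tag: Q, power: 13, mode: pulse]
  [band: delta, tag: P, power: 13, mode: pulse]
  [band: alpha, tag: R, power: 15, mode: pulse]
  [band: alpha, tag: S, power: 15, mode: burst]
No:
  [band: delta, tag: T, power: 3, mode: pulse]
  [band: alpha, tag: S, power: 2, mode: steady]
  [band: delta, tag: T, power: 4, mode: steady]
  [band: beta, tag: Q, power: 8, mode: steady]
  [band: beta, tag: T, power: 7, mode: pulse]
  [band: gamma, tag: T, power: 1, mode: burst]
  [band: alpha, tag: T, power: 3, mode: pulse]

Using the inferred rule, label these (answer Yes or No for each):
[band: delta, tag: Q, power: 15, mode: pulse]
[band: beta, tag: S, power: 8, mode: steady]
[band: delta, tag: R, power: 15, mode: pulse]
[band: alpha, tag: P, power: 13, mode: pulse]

One predicate separates the groups cleanly: power ≥ 13.

Yes, No, Yes, Yes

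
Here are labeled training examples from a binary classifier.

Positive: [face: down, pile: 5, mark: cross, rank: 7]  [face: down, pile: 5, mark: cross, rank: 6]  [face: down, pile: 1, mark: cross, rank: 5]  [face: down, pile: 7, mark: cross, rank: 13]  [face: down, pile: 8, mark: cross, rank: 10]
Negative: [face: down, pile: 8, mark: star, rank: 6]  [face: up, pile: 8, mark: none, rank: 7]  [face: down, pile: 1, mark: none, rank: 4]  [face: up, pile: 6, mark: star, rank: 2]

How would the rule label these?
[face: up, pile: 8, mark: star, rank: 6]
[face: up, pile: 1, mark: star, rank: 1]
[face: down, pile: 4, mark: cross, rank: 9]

The distinguishing property — mark is cross — holds for all the 'Positive' cases and none of the 'Negative' cases.
[face: up, pile: 8, mark: star, rank: 6]: mark is star, fails this test → Negative. [face: up, pile: 1, mark: star, rank: 1]: mark is star, fails this test → Negative. [face: down, pile: 4, mark: cross, rank: 9]: mark is cross, passes → Positive.

Negative, Negative, Positive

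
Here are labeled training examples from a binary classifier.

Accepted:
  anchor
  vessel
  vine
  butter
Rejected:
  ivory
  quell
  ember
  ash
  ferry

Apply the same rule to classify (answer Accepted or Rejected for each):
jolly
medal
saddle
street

Rejected, Rejected, Accepted, Accepted

Every 'Accepted' example satisfies: even length. None of the 'Rejected' examples do.
jolly: Rejected (length 5).
medal: Rejected (length 5).
saddle: Accepted (length 6).
street: Accepted (length 6).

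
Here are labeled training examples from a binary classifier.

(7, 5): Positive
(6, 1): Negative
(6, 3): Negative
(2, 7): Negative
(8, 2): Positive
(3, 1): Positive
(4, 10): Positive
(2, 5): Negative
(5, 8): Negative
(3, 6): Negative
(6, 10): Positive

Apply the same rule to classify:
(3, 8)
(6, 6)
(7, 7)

Negative, Positive, Positive

'Positive' ⟺ sum is even.
(3, 8) — 3+8 = 11, hence Negative. (6, 6) — 6+6 = 12, hence Positive. (7, 7) — 7+7 = 14, hence Positive.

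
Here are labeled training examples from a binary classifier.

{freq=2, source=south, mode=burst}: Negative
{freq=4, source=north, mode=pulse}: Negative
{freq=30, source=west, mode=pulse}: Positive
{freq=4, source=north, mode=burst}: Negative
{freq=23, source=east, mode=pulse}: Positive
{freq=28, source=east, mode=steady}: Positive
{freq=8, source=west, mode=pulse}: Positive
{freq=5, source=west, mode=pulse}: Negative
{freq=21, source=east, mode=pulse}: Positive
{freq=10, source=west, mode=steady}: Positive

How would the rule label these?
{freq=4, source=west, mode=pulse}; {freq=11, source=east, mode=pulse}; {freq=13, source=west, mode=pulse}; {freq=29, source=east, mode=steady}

Rule: freq ≥ 8. This holds for each 'Positive' example and fails for each 'Negative' one.

Negative, Positive, Positive, Positive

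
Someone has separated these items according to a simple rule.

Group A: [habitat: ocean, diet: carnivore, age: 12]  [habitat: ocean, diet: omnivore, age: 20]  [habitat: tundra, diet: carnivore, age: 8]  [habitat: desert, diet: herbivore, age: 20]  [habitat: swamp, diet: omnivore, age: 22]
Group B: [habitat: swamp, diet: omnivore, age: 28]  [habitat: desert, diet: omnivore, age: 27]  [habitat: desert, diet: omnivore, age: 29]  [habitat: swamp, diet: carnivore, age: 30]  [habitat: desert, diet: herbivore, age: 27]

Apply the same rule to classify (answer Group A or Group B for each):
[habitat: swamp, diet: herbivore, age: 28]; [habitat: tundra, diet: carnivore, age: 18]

The distinguishing property — age ≤ 22 — holds for all the 'Group A' cases and none of the 'Group B' cases.
[habitat: swamp, diet: herbivore, age: 28]: Group B (age = 28). [habitat: tundra, diet: carnivore, age: 18]: Group A (age = 18).

Group B, Group A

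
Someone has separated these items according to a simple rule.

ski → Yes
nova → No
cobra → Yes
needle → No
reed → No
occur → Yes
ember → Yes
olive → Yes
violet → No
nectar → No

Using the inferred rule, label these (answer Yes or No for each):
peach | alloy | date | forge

Yes, Yes, No, Yes

The simplest hypothesis consistent with all the labels is: odd length.
peach — length 5, hence Yes.
alloy — length 5, hence Yes.
date — length 4, hence No.
forge — length 5, hence Yes.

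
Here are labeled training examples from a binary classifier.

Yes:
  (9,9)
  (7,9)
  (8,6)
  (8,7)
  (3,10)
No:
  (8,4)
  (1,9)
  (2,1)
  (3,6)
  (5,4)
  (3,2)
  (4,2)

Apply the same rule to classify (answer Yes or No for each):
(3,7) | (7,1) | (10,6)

No, No, Yes

'Yes' ⟺ sum ≥ 13.
(3,7): No (3+7 = 10).
(7,1): No (7+1 = 8).
(10,6): Yes (10+6 = 16).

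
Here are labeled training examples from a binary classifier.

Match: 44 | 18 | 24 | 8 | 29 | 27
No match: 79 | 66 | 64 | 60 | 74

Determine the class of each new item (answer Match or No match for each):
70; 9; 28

No match, Match, Match

The common property of the 'Match' items is: at most 44. No 'No match' item has it.
70 — 70 > 44, hence No match.
9 — 9 ≤ 44, hence Match.
28 — 28 ≤ 44, hence Match.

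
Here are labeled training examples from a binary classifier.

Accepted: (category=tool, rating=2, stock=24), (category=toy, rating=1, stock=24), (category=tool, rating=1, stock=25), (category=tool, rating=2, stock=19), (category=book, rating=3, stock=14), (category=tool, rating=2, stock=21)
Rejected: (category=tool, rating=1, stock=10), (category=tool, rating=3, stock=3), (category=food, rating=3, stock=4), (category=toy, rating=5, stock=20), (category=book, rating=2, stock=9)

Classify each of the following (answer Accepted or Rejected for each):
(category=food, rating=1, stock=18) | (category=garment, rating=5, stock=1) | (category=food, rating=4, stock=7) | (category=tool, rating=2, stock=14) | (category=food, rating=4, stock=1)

Accepted, Rejected, Rejected, Accepted, Rejected

'Accepted' ⟺ rating ≤ 3 AND stock ≥ 14.
(category=food, rating=1, stock=18): rating = 1, stock = 18 — matches, so Accepted.
(category=garment, rating=5, stock=1): rating = 5, stock = 1 — fails the rule, so Rejected.
(category=food, rating=4, stock=7): rating = 4, stock = 7 — fails the rule, so Rejected.
(category=tool, rating=2, stock=14): rating = 2, stock = 14 — matches, so Accepted.
(category=food, rating=4, stock=1): rating = 4, stock = 1 — fails the rule, so Rejected.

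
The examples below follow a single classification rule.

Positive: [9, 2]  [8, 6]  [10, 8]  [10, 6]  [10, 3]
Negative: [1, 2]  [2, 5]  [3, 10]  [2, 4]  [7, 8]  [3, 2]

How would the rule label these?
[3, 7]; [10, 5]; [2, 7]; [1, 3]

The classifier is using: first ≥ 8.

Negative, Positive, Negative, Negative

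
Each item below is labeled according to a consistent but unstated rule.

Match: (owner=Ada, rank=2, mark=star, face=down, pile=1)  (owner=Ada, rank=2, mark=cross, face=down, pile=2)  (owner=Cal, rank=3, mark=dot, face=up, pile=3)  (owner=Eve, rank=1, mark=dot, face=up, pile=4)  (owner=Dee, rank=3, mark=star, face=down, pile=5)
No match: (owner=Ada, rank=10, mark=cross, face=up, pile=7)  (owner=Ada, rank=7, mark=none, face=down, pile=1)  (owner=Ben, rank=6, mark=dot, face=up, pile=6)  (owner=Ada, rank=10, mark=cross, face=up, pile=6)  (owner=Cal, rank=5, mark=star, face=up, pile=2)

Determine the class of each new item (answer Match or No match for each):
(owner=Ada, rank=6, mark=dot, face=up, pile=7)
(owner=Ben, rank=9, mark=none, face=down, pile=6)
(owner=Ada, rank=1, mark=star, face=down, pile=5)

The classifier is using: rank ≤ 3.
(owner=Ada, rank=6, mark=dot, face=up, pile=7) — rank = 6, hence No match.
(owner=Ben, rank=9, mark=none, face=down, pile=6) — rank = 9, hence No match.
(owner=Ada, rank=1, mark=star, face=down, pile=5) — rank = 1, hence Match.

No match, No match, Match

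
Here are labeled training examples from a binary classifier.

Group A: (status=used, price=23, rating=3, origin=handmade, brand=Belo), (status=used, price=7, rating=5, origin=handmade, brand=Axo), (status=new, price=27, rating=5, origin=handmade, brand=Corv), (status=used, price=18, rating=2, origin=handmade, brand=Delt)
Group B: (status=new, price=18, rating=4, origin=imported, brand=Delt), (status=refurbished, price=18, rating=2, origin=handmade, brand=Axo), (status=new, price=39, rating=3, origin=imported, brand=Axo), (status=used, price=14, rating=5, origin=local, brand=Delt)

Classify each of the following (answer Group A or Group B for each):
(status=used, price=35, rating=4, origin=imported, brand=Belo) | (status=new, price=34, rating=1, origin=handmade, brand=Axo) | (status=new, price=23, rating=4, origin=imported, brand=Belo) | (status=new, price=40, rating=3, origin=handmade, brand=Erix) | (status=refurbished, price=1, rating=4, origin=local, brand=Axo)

Group B, Group A, Group B, Group A, Group B

The distinguishing property — status is not refurbished AND origin is handmade — holds for all the 'Group A' cases and none of the 'Group B' cases.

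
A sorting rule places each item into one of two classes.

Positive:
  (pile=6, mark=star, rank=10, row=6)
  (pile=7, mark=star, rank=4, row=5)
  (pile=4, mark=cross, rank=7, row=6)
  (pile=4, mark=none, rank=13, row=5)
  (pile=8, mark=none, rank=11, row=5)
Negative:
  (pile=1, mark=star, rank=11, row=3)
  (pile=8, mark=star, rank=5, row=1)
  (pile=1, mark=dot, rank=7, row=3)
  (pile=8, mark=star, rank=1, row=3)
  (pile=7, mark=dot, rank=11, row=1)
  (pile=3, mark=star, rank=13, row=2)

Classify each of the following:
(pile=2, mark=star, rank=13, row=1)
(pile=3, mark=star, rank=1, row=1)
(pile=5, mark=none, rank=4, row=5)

A rule that fits every label: row ≥ 5 — true of each 'Positive' example, false of each 'Negative' one.

Negative, Negative, Positive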